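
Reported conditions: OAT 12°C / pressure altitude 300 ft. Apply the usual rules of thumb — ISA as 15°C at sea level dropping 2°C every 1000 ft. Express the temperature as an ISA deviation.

ISA temperature at 300 ft = 15 − 2 × (300/1000) = 14.4°C.
Deviation = OAT − ISA = 12 − 14.4 = -2.4°C.

ISA-2.4°C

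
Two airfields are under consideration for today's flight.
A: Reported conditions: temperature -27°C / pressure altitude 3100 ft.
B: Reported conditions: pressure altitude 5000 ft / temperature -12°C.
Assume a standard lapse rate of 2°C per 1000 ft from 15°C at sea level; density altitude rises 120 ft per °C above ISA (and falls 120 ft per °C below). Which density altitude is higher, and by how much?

A: ISA temp = 8.8°C, deviation -35.8°C, DA = 3100 + 120 × (-35.8) = -1196 ft.
B: ISA temp = 5°C, deviation -17°C, DA = 5000 + 120 × (-17) = 2960 ft.
B is higher by 2960 − (-1196) = 4156 ft.

B by 4156 ft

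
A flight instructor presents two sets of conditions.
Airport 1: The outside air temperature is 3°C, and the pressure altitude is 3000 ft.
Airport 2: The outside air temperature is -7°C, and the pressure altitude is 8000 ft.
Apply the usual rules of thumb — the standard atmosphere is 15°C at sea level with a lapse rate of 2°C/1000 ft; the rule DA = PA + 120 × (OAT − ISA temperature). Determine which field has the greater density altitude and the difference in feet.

Airport 1: ISA temp = 9°C, deviation -6°C, DA = 3000 + 120 × (-6) = 2280 ft.
Airport 2: ISA temp = -1°C, deviation -6°C, DA = 8000 + 120 × (-6) = 7280 ft.
Airport 2 is higher by 7280 − 2280 = 5000 ft.

Airport 2 by 5000 ft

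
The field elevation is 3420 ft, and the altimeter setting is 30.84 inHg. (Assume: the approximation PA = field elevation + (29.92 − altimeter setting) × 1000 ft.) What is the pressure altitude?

2500 ft

Pressure correction = (29.92 − 30.84) × 1000 = -920 ft.
Pressure altitude = 3420 + (-920) = 2500 ft.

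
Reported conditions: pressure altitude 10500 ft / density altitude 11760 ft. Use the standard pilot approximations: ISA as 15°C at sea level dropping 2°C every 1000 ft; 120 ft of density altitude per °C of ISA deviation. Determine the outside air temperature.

4.5°C

Density altitude − pressure altitude = 11760 − 10500 = +1260 ft.
At 120 ft/°C that is an ISA deviation of 1260/120 = +10.5°C.
ISA temperature at 10500 ft = 15 − 2 × (10500/1000) = -6°C.
OAT = ISA + deviation = -6 + (+10.5) = 4.5°C.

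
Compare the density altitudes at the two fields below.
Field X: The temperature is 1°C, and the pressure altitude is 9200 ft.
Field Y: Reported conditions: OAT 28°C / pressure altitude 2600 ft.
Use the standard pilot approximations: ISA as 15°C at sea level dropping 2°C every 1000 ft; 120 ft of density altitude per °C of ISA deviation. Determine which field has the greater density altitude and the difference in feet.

Field X: ISA temp = -3.4°C, deviation +4.4°C, DA = 9200 + 120 × 4.4 = 9728 ft.
Field Y: ISA temp = 9.8°C, deviation +18.2°C, DA = 2600 + 120 × 18.2 = 4784 ft.
Field X is higher by 9728 − 4784 = 4944 ft.

Field X by 4944 ft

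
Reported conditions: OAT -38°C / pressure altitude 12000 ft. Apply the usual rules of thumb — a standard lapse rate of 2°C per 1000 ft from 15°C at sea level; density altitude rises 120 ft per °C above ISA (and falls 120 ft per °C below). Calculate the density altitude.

ISA temperature at 12000 ft = 15 − 2 × (12000/1000) = -9°C.
ISA deviation = -38 − (-9) = -29°C.
Density altitude = 12000 + 120 × (-29) = 12000 + (-3480) = 8520 ft.

8520 ft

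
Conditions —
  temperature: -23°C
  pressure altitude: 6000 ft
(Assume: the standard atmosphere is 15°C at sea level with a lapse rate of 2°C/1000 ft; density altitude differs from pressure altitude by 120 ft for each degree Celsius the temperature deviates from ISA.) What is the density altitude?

2880 ft

ISA temperature at 6000 ft = 15 − 2 × (6000/1000) = 3°C.
ISA deviation = -23 − 3 = -26°C.
Density altitude = 6000 + 120 × (-26) = 6000 + (-3120) = 2880 ft.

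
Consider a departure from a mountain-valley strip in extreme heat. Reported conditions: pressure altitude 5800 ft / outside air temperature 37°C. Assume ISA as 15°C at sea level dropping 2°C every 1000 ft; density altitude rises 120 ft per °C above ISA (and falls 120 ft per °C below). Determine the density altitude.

ISA temperature at 5800 ft = 15 − 2 × (5800/1000) = 3.4°C.
ISA deviation = 37 − 3.4 = +33.6°C.
Density altitude = 5800 + 120 × (33.6) = 5800 + (+4032) = 9832 ft.

9832 ft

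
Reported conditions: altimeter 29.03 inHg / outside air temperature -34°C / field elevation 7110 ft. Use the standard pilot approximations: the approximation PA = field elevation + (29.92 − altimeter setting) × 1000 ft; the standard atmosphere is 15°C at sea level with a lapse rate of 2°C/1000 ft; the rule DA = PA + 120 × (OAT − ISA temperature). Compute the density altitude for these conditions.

Pressure altitude = 7110 + (29.92 − 29.03) × 1000 = 7110 + (+890) = 8000 ft.
ISA temperature at 8000 ft = 15 − 2 × (8000/1000) = -1°C.
ISA deviation = -34 − (-1) = -33°C.
Density altitude = 8000 + 120 × (-33) = 4040 ft.

4040 ft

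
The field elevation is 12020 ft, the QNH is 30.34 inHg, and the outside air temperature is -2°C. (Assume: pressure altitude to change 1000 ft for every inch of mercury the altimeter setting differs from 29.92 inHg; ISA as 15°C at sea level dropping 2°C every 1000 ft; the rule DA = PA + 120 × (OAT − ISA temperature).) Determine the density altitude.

Pressure altitude = 12020 + (29.92 − 30.34) × 1000 = 12020 + (-420) = 11600 ft.
ISA temperature at 11600 ft = 15 − 2 × (11600/1000) = -8.2°C.
ISA deviation = -2 − (-8.2) = +6.2°C.
Density altitude = 11600 + 120 × (6.2) = 12344 ft.

12344 ft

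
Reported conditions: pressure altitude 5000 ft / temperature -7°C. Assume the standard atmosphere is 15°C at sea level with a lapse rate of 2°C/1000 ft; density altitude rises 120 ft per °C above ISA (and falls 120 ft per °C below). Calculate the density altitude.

3560 ft

ISA temperature at 5000 ft = 15 − 2 × (5000/1000) = 5°C.
ISA deviation = -7 − 5 = -12°C.
Density altitude = 5000 + 120 × (-12) = 5000 + (-1440) = 3560 ft.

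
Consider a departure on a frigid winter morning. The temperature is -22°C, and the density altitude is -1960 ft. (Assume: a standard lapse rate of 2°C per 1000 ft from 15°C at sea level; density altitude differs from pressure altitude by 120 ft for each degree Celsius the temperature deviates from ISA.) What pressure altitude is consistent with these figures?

2000 ft

DA = PA + 120 × (OAT − (15 − 2·PA/1000)) = PA + 120·OAT − 1800 + 0.24·PA = 1.24·PA + 120·OAT − 1800.
So 1.24·PA = -1960 − 120 × (-22) + 1800 = 2480.
PA = 2480 / 1.24 = 2000 ft.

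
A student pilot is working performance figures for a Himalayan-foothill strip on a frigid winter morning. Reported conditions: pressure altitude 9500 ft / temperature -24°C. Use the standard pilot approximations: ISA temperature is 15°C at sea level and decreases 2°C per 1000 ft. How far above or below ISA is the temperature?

ISA-20°C

ISA temperature at 9500 ft = 15 − 2 × (9500/1000) = -4°C.
Deviation = OAT − ISA = -24 − (-4) = -20°C.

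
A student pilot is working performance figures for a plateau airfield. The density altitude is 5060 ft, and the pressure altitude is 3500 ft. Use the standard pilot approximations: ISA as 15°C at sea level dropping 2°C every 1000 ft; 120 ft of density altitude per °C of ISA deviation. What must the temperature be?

21°C

Density altitude − pressure altitude = 5060 − 3500 = +1560 ft.
At 120 ft/°C that is an ISA deviation of 1560/120 = +13°C.
ISA temperature at 3500 ft = 15 − 2 × (3500/1000) = 8°C.
OAT = ISA + deviation = 8 + (+13) = 21°C.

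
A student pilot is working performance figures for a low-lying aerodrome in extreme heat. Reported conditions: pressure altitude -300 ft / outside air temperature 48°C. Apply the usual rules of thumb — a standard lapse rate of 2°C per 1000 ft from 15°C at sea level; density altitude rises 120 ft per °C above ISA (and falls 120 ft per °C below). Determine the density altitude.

ISA temperature at -300 ft = 15 − 2 × (-300/1000) = 15.6°C.
ISA deviation = 48 − 15.6 = +32.4°C.
Density altitude = -300 + 120 × (32.4) = -300 + (+3888) = 3588 ft.

3588 ft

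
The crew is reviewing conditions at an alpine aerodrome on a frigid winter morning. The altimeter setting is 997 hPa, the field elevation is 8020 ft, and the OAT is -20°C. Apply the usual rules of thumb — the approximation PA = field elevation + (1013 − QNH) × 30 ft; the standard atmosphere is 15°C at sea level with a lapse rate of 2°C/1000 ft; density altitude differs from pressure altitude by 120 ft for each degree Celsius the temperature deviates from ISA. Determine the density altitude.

Pressure altitude = 8020 + (1013 − 997) × 30 = 8020 + (+480) = 8500 ft.
ISA temperature at 8500 ft = 15 − 2 × (8500/1000) = -2°C.
ISA deviation = -20 − (-2) = -18°C.
Density altitude = 8500 + 120 × (-18) = 6340 ft.

6340 ft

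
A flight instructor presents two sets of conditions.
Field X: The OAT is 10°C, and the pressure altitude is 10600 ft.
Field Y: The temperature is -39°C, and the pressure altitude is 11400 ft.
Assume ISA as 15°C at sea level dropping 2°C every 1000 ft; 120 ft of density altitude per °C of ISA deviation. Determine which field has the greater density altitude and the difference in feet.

Field X by 4888 ft

Field X: ISA temp = -6.2°C, deviation +16.2°C, DA = 10600 + 120 × 16.2 = 12544 ft.
Field Y: ISA temp = -7.8°C, deviation -31.2°C, DA = 11400 + 120 × (-31.2) = 7656 ft.
Field X is higher by 12544 − 7656 = 4888 ft.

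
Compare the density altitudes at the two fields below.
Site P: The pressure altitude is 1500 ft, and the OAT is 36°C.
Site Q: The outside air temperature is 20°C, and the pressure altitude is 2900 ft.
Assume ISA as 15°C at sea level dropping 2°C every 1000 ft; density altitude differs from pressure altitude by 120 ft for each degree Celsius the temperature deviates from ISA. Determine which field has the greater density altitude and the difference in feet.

Site P: ISA temp = 12°C, deviation +24°C, DA = 1500 + 120 × 24 = 4380 ft.
Site Q: ISA temp = 9.2°C, deviation +10.8°C, DA = 2900 + 120 × 10.8 = 4196 ft.
Site P is higher by 4380 − 4196 = 184 ft.

Site P by 184 ft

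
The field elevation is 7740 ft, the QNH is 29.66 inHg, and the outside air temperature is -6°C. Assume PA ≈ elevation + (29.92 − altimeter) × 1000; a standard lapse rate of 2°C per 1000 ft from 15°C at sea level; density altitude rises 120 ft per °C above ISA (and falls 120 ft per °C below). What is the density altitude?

Pressure altitude = 7740 + (29.92 − 29.66) × 1000 = 7740 + (+260) = 8000 ft.
ISA temperature at 8000 ft = 15 − 2 × (8000/1000) = -1°C.
ISA deviation = -6 − (-1) = -5°C.
Density altitude = 8000 + 120 × (-5) = 7400 ft.

7400 ft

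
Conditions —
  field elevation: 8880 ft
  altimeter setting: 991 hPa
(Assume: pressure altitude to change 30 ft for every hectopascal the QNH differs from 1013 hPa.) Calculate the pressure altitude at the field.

9540 ft

Pressure correction = (1013 − 991) × 30 = +660 ft.
Pressure altitude = 8880 + (+660) = 9540 ft.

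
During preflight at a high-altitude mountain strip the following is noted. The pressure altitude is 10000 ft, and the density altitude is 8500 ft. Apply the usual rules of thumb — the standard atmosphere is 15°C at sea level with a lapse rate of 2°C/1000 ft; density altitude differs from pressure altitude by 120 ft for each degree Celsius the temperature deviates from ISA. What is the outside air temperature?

-17.5°C

Density altitude − pressure altitude = 8500 − 10000 = -1500 ft.
At 120 ft/°C that is an ISA deviation of -1500/120 = -12.5°C.
ISA temperature at 10000 ft = 15 − 2 × (10000/1000) = -5°C.
OAT = ISA + deviation = -5 + (-12.5) = -17.5°C.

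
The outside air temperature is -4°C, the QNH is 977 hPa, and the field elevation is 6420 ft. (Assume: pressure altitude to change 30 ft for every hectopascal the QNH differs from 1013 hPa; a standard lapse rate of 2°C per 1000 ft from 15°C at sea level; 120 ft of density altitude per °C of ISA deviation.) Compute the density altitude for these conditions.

Pressure altitude = 6420 + (1013 − 977) × 30 = 6420 + (+1080) = 7500 ft.
ISA temperature at 7500 ft = 15 − 2 × (7500/1000) = 0°C.
ISA deviation = -4 − 0 = -4°C.
Density altitude = 7500 + 120 × (-4) = 7020 ft.

7020 ft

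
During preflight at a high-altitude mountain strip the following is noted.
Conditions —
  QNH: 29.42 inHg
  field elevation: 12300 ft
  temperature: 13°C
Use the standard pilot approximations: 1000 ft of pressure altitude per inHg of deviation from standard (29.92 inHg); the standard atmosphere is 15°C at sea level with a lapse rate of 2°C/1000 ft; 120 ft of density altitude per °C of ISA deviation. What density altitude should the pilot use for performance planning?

15632 ft

Pressure altitude = 12300 + (29.92 − 29.42) × 1000 = 12300 + (+500) = 12800 ft.
ISA temperature at 12800 ft = 15 − 2 × (12800/1000) = -10.6°C.
ISA deviation = 13 − (-10.6) = +23.6°C.
Density altitude = 12800 + 120 × (23.6) = 15632 ft.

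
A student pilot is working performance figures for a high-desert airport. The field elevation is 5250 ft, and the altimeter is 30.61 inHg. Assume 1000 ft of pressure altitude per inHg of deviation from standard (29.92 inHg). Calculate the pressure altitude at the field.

4560 ft

Pressure correction = (29.92 − 30.61) × 1000 = -690 ft.
Pressure altitude = 5250 + (-690) = 4560 ft.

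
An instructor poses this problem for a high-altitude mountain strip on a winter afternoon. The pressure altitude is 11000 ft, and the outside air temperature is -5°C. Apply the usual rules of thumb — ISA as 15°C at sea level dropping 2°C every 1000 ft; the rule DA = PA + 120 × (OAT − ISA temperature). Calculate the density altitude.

11240 ft

ISA temperature at 11000 ft = 15 − 2 × (11000/1000) = -7°C.
ISA deviation = -5 − (-7) = +2°C.
Density altitude = 11000 + 120 × (2) = 11000 + (+240) = 11240 ft.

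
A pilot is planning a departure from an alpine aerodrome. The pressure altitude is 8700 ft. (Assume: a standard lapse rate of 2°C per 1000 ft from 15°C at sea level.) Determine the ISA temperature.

ISA temperature = 15 − 2 × (8700/1000) = 15 − 17.4 = -2.4°C.

-2.4°C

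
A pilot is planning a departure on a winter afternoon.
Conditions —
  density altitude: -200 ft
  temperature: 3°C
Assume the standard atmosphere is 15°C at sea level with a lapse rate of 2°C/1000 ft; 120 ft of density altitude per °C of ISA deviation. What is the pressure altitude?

DA = PA + 120 × (OAT − (15 − 2·PA/1000)) = PA + 120·OAT − 1800 + 0.24·PA = 1.24·PA + 120·OAT − 1800.
So 1.24·PA = -200 − 120 × 3 + 1800 = 1240.
PA = 1240 / 1.24 = 1000 ft.

1000 ft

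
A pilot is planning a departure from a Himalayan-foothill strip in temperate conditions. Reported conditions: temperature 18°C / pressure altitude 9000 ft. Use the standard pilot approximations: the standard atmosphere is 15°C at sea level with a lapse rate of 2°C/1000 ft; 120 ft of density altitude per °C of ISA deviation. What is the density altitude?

ISA temperature at 9000 ft = 15 − 2 × (9000/1000) = -3°C.
ISA deviation = 18 − (-3) = +21°C.
Density altitude = 9000 + 120 × (21) = 9000 + (+2520) = 11520 ft.

11520 ft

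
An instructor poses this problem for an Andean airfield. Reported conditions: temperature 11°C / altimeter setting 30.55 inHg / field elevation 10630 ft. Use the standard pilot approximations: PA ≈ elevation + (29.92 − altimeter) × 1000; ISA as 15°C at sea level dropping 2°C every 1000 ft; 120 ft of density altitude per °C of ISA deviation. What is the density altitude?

Pressure altitude = 10630 + (29.92 − 30.55) × 1000 = 10630 + (-630) = 10000 ft.
ISA temperature at 10000 ft = 15 − 2 × (10000/1000) = -5°C.
ISA deviation = 11 − (-5) = +16°C.
Density altitude = 10000 + 120 × (16) = 11920 ft.

11920 ft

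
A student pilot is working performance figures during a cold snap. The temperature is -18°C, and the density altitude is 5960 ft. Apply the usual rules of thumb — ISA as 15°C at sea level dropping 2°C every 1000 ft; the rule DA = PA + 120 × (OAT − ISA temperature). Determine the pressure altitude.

DA = PA + 120 × (OAT − (15 − 2·PA/1000)) = PA + 120·OAT − 1800 + 0.24·PA = 1.24·PA + 120·OAT − 1800.
So 1.24·PA = 5960 − 120 × (-18) + 1800 = 9920.
PA = 9920 / 1.24 = 8000 ft.

8000 ft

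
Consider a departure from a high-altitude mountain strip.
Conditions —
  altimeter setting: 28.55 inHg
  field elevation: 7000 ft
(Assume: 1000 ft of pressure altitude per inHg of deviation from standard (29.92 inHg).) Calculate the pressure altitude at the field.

8370 ft

Pressure correction = (29.92 − 28.55) × 1000 = +1370 ft.
Pressure altitude = 7000 + (+1370) = 8370 ft.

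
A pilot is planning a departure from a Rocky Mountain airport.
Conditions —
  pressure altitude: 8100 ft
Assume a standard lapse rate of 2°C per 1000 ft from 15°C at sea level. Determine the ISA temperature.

-1.2°C

ISA temperature = 15 − 2 × (8100/1000) = 15 − 16.2 = -1.2°C.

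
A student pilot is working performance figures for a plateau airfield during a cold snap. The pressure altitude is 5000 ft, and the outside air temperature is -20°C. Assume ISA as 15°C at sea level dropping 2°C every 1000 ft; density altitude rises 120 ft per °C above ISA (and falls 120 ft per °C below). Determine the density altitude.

ISA temperature at 5000 ft = 15 − 2 × (5000/1000) = 5°C.
ISA deviation = -20 − 5 = -25°C.
Density altitude = 5000 + 120 × (-25) = 5000 + (-3000) = 2000 ft.

2000 ft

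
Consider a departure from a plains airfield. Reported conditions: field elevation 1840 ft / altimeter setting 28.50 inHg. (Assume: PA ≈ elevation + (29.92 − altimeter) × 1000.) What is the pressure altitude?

3260 ft

Pressure correction = (29.92 − 28.50) × 1000 = +1420 ft.
Pressure altitude = 1840 + (+1420) = 3260 ft.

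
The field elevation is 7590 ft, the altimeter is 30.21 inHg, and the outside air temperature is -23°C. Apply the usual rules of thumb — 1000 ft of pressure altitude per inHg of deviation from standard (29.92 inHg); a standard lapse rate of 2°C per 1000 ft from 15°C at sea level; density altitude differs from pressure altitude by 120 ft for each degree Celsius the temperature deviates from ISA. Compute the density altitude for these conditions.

4492 ft

Pressure altitude = 7590 + (29.92 − 30.21) × 1000 = 7590 + (-290) = 7300 ft.
ISA temperature at 7300 ft = 15 − 2 × (7300/1000) = 0.4°C.
ISA deviation = -23 − 0.4 = -23.4°C.
Density altitude = 7300 + 120 × (-23.4) = 4492 ft.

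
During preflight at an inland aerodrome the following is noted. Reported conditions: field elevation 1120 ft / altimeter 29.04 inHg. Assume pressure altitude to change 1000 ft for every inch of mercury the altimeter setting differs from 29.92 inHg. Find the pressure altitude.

2000 ft

Pressure correction = (29.92 − 29.04) × 1000 = +880 ft.
Pressure altitude = 1120 + (+880) = 2000 ft.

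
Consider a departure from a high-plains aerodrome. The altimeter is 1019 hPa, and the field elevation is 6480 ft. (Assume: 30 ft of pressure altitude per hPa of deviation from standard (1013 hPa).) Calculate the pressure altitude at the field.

Pressure correction = (1013 − 1019) × 30 = -180 ft.
Pressure altitude = 6480 + (-180) = 6300 ft.

6300 ft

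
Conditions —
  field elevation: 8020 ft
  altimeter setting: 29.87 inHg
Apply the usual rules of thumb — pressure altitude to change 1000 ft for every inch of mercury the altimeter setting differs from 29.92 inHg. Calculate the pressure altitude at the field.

Pressure correction = (29.92 − 29.87) × 1000 = +50 ft.
Pressure altitude = 8020 + (+50) = 8070 ft.

8070 ft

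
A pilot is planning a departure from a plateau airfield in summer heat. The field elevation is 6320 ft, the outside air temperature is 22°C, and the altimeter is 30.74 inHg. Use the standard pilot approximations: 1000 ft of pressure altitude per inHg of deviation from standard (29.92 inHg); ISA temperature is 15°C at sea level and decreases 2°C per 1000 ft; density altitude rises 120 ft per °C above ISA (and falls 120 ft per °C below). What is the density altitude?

Pressure altitude = 6320 + (29.92 − 30.74) × 1000 = 6320 + (-820) = 5500 ft.
ISA temperature at 5500 ft = 15 − 2 × (5500/1000) = 4°C.
ISA deviation = 22 − 4 = +18°C.
Density altitude = 5500 + 120 × (18) = 7660 ft.

7660 ft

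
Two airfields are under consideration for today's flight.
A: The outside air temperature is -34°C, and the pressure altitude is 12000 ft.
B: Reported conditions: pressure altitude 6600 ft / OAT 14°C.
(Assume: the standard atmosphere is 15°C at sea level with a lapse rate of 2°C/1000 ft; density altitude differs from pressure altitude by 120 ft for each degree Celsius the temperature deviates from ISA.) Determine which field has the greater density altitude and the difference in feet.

A by 936 ft

A: ISA temp = -9°C, deviation -25°C, DA = 12000 + 120 × (-25) = 9000 ft.
B: ISA temp = 1.8°C, deviation +12.2°C, DA = 6600 + 120 × 12.2 = 8064 ft.
A is higher by 9000 − 8064 = 936 ft.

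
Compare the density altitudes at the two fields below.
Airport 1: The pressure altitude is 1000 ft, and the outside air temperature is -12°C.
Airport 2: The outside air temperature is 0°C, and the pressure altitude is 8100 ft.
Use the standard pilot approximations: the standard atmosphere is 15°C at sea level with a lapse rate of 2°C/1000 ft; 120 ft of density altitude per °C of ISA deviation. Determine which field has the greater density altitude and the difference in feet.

Airport 1: ISA temp = 13°C, deviation -25°C, DA = 1000 + 120 × (-25) = -2000 ft.
Airport 2: ISA temp = -1.2°C, deviation +1.2°C, DA = 8100 + 120 × 1.2 = 8244 ft.
Airport 2 is higher by 8244 − (-2000) = 10244 ft.

Airport 2 by 10244 ft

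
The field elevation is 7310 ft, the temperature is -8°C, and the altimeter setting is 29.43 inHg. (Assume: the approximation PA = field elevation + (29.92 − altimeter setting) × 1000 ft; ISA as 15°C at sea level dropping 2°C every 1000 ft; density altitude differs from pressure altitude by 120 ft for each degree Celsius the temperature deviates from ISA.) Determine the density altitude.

Pressure altitude = 7310 + (29.92 − 29.43) × 1000 = 7310 + (+490) = 7800 ft.
ISA temperature at 7800 ft = 15 − 2 × (7800/1000) = -0.6°C.
ISA deviation = -8 − (-0.6) = -7.4°C.
Density altitude = 7800 + 120 × (-7.4) = 6912 ft.

6912 ft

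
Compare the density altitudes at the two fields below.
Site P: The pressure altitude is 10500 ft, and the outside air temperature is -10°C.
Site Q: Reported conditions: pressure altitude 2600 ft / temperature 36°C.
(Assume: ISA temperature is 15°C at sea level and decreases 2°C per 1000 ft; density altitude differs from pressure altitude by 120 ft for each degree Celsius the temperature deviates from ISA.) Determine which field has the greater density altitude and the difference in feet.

Site P by 4276 ft

Site P: ISA temp = -6°C, deviation -4°C, DA = 10500 + 120 × (-4) = 10020 ft.
Site Q: ISA temp = 9.8°C, deviation +26.2°C, DA = 2600 + 120 × 26.2 = 5744 ft.
Site P is higher by 10020 − 5744 = 4276 ft.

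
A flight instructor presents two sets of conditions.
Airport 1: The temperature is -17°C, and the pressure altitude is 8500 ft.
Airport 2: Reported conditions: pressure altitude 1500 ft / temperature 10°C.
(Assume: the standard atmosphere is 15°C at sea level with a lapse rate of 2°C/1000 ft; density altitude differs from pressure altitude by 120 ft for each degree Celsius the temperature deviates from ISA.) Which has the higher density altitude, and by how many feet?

Airport 1 by 5440 ft

Airport 1: ISA temp = -2°C, deviation -15°C, DA = 8500 + 120 × (-15) = 6700 ft.
Airport 2: ISA temp = 12°C, deviation -2°C, DA = 1500 + 120 × (-2) = 1260 ft.
Airport 1 is higher by 6700 − 1260 = 5440 ft.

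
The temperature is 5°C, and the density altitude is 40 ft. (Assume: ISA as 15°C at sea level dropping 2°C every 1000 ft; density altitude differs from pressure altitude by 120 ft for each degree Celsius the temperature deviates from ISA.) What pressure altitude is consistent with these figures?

DA = PA + 120 × (OAT − (15 − 2·PA/1000)) = PA + 120·OAT − 1800 + 0.24·PA = 1.24·PA + 120·OAT − 1800.
So 1.24·PA = 40 − 120 × 5 + 1800 = 1240.
PA = 1240 / 1.24 = 1000 ft.

1000 ft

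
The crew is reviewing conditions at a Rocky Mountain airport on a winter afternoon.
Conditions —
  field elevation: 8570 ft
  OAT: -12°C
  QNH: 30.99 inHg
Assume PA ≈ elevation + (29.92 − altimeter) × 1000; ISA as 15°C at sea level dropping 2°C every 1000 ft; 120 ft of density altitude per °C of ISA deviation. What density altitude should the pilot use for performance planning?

Pressure altitude = 8570 + (29.92 − 30.99) × 1000 = 8570 + (-1070) = 7500 ft.
ISA temperature at 7500 ft = 15 − 2 × (7500/1000) = 0°C.
ISA deviation = -12 − 0 = -12°C.
Density altitude = 7500 + 120 × (-12) = 6060 ft.

6060 ft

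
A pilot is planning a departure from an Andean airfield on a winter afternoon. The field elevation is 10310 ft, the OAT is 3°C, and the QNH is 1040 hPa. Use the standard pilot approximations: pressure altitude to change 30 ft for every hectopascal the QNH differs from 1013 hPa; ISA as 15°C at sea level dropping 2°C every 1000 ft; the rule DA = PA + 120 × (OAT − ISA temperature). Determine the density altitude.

10340 ft

Pressure altitude = 10310 + (1013 − 1040) × 30 = 10310 + (-810) = 9500 ft.
ISA temperature at 9500 ft = 15 − 2 × (9500/1000) = -4°C.
ISA deviation = 3 − (-4) = +7°C.
Density altitude = 9500 + 120 × (7) = 10340 ft.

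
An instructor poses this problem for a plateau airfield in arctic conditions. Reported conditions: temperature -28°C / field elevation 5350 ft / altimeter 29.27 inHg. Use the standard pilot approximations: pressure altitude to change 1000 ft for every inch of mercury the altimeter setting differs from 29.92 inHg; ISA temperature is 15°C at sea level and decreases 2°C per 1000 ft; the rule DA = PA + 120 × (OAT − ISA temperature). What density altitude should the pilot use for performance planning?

2280 ft

Pressure altitude = 5350 + (29.92 − 29.27) × 1000 = 5350 + (+650) = 6000 ft.
ISA temperature at 6000 ft = 15 − 2 × (6000/1000) = 3°C.
ISA deviation = -28 − 3 = -31°C.
Density altitude = 6000 + 120 × (-31) = 2280 ft.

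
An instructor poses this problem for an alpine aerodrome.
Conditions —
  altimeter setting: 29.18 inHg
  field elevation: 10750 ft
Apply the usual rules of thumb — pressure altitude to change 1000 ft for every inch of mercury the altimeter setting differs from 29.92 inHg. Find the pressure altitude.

11490 ft

Pressure correction = (29.92 − 29.18) × 1000 = +740 ft.
Pressure altitude = 10750 + (+740) = 11490 ft.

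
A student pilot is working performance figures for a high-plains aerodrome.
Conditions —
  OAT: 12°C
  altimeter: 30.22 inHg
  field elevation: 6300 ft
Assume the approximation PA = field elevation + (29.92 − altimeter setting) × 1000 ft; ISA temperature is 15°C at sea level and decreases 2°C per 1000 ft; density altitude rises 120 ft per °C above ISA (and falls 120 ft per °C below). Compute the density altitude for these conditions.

Pressure altitude = 6300 + (29.92 − 30.22) × 1000 = 6300 + (-300) = 6000 ft.
ISA temperature at 6000 ft = 15 − 2 × (6000/1000) = 3°C.
ISA deviation = 12 − 3 = +9°C.
Density altitude = 6000 + 120 × (9) = 7080 ft.

7080 ft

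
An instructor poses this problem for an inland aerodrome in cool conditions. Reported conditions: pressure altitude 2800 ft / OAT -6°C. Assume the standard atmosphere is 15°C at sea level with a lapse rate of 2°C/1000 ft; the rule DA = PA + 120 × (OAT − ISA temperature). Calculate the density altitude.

ISA temperature at 2800 ft = 15 − 2 × (2800/1000) = 9.4°C.
ISA deviation = -6 − 9.4 = -15.4°C.
Density altitude = 2800 + 120 × (-15.4) = 2800 + (-1848) = 952 ft.

952 ft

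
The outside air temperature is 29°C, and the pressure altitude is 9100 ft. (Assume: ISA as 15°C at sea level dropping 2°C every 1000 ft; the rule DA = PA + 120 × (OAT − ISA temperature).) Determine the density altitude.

12964 ft

ISA temperature at 9100 ft = 15 − 2 × (9100/1000) = -3.2°C.
ISA deviation = 29 − (-3.2) = +32.2°C.
Density altitude = 9100 + 120 × (32.2) = 9100 + (+3864) = 12964 ft.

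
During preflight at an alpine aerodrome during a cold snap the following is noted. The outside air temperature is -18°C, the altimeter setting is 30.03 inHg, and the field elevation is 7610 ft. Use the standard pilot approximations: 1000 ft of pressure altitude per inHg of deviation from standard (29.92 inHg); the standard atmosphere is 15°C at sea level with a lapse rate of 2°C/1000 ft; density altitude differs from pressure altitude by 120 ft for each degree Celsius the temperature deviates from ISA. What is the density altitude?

5340 ft

Pressure altitude = 7610 + (29.92 − 30.03) × 1000 = 7610 + (-110) = 7500 ft.
ISA temperature at 7500 ft = 15 − 2 × (7500/1000) = 0°C.
ISA deviation = -18 − 0 = -18°C.
Density altitude = 7500 + 120 × (-18) = 5340 ft.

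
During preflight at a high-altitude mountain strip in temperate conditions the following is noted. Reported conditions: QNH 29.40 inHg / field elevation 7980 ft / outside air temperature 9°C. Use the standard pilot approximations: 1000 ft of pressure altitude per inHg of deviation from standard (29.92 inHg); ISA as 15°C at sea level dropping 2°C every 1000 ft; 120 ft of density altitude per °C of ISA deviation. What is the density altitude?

Pressure altitude = 7980 + (29.92 − 29.40) × 1000 = 7980 + (+520) = 8500 ft.
ISA temperature at 8500 ft = 15 − 2 × (8500/1000) = -2°C.
ISA deviation = 9 − (-2) = +11°C.
Density altitude = 8500 + 120 × (11) = 9820 ft.

9820 ft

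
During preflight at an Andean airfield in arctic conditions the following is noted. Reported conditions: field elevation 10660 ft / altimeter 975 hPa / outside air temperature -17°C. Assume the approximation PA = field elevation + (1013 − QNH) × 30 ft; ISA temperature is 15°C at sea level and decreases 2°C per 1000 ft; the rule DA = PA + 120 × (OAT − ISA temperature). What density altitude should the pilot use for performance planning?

10792 ft

Pressure altitude = 10660 + (1013 − 975) × 30 = 10660 + (+1140) = 11800 ft.
ISA temperature at 11800 ft = 15 − 2 × (11800/1000) = -8.6°C.
ISA deviation = -17 − (-8.6) = -8.4°C.
Density altitude = 11800 + 120 × (-8.4) = 10792 ft.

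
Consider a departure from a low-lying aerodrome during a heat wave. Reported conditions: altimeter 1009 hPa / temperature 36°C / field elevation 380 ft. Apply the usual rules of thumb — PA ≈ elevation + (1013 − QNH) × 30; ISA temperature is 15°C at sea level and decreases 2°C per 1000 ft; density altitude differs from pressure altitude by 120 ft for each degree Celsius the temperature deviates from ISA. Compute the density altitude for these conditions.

3140 ft

Pressure altitude = 380 + (1013 − 1009) × 30 = 380 + (+120) = 500 ft.
ISA temperature at 500 ft = 15 − 2 × (500/1000) = 14°C.
ISA deviation = 36 − 14 = +22°C.
Density altitude = 500 + 120 × (22) = 3140 ft.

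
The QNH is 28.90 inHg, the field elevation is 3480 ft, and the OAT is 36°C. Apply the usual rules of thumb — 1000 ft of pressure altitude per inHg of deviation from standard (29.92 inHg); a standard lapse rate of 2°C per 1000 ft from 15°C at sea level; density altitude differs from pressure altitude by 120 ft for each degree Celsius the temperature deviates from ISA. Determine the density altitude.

Pressure altitude = 3480 + (29.92 − 28.90) × 1000 = 3480 + (+1020) = 4500 ft.
ISA temperature at 4500 ft = 15 − 2 × (4500/1000) = 6°C.
ISA deviation = 36 − 6 = +30°C.
Density altitude = 4500 + 120 × (30) = 8100 ft.

8100 ft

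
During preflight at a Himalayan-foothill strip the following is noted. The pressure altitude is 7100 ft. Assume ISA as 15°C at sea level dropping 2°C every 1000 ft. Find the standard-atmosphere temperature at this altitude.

0.8°C

ISA temperature = 15 − 2 × (7100/1000) = 15 − 14.2 = 0.8°C.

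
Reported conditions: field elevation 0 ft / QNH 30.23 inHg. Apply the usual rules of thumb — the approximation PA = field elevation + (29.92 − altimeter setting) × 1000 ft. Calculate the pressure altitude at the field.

-310 ft

Pressure correction = (29.92 − 30.23) × 1000 = -310 ft.
Pressure altitude = 0 + (-310) = -310 ft.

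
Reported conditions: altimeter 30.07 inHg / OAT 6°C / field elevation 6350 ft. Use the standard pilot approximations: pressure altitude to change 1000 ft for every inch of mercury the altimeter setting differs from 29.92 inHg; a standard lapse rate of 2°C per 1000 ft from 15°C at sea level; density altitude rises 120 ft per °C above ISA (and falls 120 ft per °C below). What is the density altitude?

Pressure altitude = 6350 + (29.92 − 30.07) × 1000 = 6350 + (-150) = 6200 ft.
ISA temperature at 6200 ft = 15 − 2 × (6200/1000) = 2.6°C.
ISA deviation = 6 − 2.6 = +3.4°C.
Density altitude = 6200 + 120 × (3.4) = 6608 ft.

6608 ft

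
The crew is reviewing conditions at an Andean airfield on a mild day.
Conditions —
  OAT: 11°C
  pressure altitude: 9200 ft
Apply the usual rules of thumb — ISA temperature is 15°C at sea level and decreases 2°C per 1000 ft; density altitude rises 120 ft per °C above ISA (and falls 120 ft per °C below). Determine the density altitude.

ISA temperature at 9200 ft = 15 − 2 × (9200/1000) = -3.4°C.
ISA deviation = 11 − (-3.4) = +14.4°C.
Density altitude = 9200 + 120 × (14.4) = 9200 + (+1728) = 10928 ft.

10928 ft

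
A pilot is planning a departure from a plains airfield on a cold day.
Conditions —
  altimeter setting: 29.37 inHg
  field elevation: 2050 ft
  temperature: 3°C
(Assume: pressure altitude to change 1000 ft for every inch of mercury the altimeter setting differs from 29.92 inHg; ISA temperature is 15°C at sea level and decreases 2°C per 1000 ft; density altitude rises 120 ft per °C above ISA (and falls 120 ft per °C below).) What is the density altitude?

1784 ft

Pressure altitude = 2050 + (29.92 − 29.37) × 1000 = 2050 + (+550) = 2600 ft.
ISA temperature at 2600 ft = 15 − 2 × (2600/1000) = 9.8°C.
ISA deviation = 3 − 9.8 = -6.8°C.
Density altitude = 2600 + 120 × (-6.8) = 1784 ft.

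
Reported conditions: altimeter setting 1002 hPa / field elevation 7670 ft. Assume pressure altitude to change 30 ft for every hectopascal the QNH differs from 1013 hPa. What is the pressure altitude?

Pressure correction = (1013 − 1002) × 30 = +330 ft.
Pressure altitude = 7670 + (+330) = 8000 ft.

8000 ft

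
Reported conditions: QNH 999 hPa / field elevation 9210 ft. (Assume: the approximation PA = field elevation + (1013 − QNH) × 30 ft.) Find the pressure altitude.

Pressure correction = (1013 − 999) × 30 = +420 ft.
Pressure altitude = 9210 + (+420) = 9630 ft.

9630 ft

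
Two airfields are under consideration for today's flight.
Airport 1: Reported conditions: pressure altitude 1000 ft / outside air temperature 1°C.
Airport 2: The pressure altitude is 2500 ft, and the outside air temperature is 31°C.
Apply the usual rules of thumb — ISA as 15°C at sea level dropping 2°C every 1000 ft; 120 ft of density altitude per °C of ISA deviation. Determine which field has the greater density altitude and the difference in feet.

Airport 1: ISA temp = 13°C, deviation -12°C, DA = 1000 + 120 × (-12) = -440 ft.
Airport 2: ISA temp = 10°C, deviation +21°C, DA = 2500 + 120 × 21 = 5020 ft.
Airport 2 is higher by 5020 − (-440) = 5460 ft.

Airport 2 by 5460 ft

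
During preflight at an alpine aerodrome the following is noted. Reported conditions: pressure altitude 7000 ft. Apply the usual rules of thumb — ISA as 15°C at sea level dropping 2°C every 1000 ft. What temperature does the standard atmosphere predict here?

1°C

ISA temperature = 15 − 2 × (7000/1000) = 15 − 14 = 1°C.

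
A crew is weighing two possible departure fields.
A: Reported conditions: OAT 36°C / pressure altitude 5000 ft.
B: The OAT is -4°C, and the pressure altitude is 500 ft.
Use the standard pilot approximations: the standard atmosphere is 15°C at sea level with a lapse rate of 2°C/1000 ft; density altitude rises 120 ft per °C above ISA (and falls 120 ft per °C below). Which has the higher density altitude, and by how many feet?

A: ISA temp = 5°C, deviation +31°C, DA = 5000 + 120 × 31 = 8720 ft.
B: ISA temp = 14°C, deviation -18°C, DA = 500 + 120 × (-18) = -1660 ft.
A is higher by 8720 − (-1660) = 10380 ft.

A by 10380 ft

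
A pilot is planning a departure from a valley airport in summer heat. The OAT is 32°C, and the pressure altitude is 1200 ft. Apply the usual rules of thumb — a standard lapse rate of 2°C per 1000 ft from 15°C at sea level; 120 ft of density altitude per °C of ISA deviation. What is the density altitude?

ISA temperature at 1200 ft = 15 − 2 × (1200/1000) = 12.6°C.
ISA deviation = 32 − 12.6 = +19.4°C.
Density altitude = 1200 + 120 × (19.4) = 1200 + (+2328) = 3528 ft.

3528 ft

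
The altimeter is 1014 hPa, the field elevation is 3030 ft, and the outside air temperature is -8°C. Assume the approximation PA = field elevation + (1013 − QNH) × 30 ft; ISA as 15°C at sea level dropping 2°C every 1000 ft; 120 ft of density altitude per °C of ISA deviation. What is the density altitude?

960 ft

Pressure altitude = 3030 + (1013 − 1014) × 30 = 3030 + (-30) = 3000 ft.
ISA temperature at 3000 ft = 15 − 2 × (3000/1000) = 9°C.
ISA deviation = -8 − 9 = -17°C.
Density altitude = 3000 + 120 × (-17) = 960 ft.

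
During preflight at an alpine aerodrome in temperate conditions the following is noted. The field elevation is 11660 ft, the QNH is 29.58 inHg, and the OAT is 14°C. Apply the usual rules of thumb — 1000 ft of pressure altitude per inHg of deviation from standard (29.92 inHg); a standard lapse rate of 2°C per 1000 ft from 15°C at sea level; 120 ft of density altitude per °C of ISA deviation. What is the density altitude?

14760 ft

Pressure altitude = 11660 + (29.92 − 29.58) × 1000 = 11660 + (+340) = 12000 ft.
ISA temperature at 12000 ft = 15 − 2 × (12000/1000) = -9°C.
ISA deviation = 14 − (-9) = +23°C.
Density altitude = 12000 + 120 × (23) = 14760 ft.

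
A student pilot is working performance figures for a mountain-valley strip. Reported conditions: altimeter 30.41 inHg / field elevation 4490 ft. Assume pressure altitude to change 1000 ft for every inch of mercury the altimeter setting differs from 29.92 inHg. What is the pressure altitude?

Pressure correction = (29.92 − 30.41) × 1000 = -490 ft.
Pressure altitude = 4490 + (-490) = 4000 ft.

4000 ft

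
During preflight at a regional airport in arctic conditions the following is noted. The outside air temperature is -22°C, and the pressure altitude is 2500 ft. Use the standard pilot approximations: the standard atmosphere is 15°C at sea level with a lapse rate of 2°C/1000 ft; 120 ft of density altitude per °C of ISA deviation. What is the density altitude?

ISA temperature at 2500 ft = 15 − 2 × (2500/1000) = 10°C.
ISA deviation = -22 − 10 = -32°C.
Density altitude = 2500 + 120 × (-32) = 2500 + (-3840) = -1340 ft.

-1340 ft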